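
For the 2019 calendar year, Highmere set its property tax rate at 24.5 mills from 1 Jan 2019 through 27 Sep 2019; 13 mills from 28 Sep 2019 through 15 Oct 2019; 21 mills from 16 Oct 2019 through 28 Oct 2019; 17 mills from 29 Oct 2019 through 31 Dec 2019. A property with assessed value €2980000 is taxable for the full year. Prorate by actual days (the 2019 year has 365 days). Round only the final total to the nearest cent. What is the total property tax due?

€67029.59

1 Jan – 27 Sep 2019: 270 days at 24.5 mills → €2980000 × 2.45% × 270/365 = €54007.3973
28 Sep – 15 Oct 2019: 18 days at 13 mills → €2980000 × 1.3% × 18/365 = €1910.4658
16 Oct – 28 Oct 2019: 13 days at 21 mills → €2980000 × 2.1% × 13/365 = €2228.8767
29 Oct – 31 Dec 2019: 64 days at 17 mills → €2980000 × 1.7% × 64/365 = €8882.8493
Total = €67029.5890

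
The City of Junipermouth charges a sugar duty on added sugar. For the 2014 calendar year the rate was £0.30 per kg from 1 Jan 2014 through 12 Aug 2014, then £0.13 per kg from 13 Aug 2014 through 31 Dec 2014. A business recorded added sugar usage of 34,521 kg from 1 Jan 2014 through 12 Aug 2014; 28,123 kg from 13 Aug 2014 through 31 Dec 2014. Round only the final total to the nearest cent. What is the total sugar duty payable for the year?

1 Jan – 12 Aug 2014: 34,521 kg at £0.30/kg → £10,356.30
13 Aug – 31 Dec 2014: 28,123 kg at £0.13/kg → £3,655.99

£14,012.29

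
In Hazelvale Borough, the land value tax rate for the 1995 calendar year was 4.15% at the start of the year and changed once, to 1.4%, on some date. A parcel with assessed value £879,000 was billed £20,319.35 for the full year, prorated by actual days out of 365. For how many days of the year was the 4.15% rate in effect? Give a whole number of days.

121 days

Let d = days at the first rate; then 365 − d days at the second rate.
£879,000 × [4.15%·d + 1.4%·(365−d)] / 365 = £20,319.35
Solving gives d = 121, so the new rate took effect on 2 May 1995.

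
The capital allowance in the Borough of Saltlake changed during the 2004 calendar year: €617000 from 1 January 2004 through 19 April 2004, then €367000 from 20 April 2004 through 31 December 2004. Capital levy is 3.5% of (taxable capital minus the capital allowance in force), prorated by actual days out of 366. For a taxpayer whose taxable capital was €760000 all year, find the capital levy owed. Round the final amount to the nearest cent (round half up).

€11125.22

1 January – 19 April 2004: 110 days, exemption €617000 → (€760000 − €617000) × 3.5% × 110/366 = €1504.2350
20 April – 31 December 2004: 256 days, exemption €367000 → (€760000 − €367000) × 3.5% × 256/366 = €9620.9836
Total = €11125.2186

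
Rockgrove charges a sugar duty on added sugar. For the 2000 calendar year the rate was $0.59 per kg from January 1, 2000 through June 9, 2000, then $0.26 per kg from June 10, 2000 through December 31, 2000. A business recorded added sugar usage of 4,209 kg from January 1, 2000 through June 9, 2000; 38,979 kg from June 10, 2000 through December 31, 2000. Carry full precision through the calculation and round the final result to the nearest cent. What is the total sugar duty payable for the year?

January 1 – June 9, 2000: 4,209 kg at $0.59/kg → $2,483.31
June 10 – December 31, 2000: 38,979 kg at $0.26/kg → $10,134.54

$12,617.85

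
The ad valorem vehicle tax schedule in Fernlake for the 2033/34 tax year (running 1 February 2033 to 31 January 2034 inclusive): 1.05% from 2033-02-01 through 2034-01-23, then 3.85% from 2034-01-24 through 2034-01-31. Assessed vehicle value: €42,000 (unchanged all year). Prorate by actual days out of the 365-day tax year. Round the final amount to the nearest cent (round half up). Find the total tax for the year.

€466.78

2033-02-01 to 2034-01-23: 357 days at 1.05% → €42,000 × 1.05% × 357/365 = €431.3342
2034-01-24 to 2034-01-31: 8 days at 3.85% → €42,000 × 3.85% × 8/365 = €35.4411
Total = €466.7753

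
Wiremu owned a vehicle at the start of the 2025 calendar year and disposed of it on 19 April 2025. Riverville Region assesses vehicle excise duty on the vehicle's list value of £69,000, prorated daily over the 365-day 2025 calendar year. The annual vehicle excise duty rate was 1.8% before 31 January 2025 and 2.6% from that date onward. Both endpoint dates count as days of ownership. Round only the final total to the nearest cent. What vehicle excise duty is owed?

1 January – 30 January 2025: 30 days at 1.8% → £69,000 × 1.8% × 30/365 = £102.0822
31 January – 19 April 2025: 79 days at 2.6% → £69,000 × 2.6% × 79/365 = £388.2904
Total = £490.3726

£490.37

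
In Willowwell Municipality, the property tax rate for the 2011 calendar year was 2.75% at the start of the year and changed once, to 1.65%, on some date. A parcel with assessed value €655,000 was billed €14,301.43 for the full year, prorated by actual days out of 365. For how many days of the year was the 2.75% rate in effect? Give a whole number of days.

Let d = days at the first rate; then 365 − d days at the second rate.
€655,000 × [2.75%·d + 1.65%·(365−d)] / 365 = €14,301.43
Solving gives d = 177, so the new rate took effect on 27 Jun 2011.

177 days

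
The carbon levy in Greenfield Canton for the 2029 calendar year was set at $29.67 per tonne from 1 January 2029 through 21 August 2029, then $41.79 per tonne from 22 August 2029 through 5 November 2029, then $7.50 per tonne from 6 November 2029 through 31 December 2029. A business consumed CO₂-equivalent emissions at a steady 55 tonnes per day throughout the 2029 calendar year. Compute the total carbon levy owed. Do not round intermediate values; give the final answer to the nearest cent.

1 January – 21 August 2029: 233 days × 55 tonnes/day = 12,815 tonnes at $29.67/tonne → $380,221.05
22 August – 5 November 2029: 76 days × 55 tonnes/day = 4,180 tonnes at $41.79/tonne → $174,682.20
6 November – 31 December 2029: 56 days × 55 tonnes/day = 3,080 tonnes at $7.50/tonne → $23,100.00

$578,003.25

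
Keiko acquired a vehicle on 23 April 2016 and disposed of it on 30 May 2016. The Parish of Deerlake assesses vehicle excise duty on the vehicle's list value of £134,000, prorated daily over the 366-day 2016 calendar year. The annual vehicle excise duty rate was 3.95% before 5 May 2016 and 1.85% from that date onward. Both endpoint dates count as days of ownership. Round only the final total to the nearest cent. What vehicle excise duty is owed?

£349.64

23 April – 4 May 2016: 12 days at 3.95% → £134,000 × 3.95% × 12/366 = £173.5410
5 May – 30 May 2016: 26 days at 1.85% → £134,000 × 1.85% × 26/366 = £176.1038
Total = £349.6448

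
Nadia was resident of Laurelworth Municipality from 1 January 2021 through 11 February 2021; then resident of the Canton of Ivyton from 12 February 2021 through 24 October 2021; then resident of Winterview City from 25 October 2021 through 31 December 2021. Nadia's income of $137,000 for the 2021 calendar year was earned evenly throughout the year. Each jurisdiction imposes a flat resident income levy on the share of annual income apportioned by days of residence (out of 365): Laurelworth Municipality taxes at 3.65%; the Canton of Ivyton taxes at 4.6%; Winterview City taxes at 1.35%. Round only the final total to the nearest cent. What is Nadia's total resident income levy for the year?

Laurelworth Municipality, 1 January – 11 February 2021: 42 days → $137,000 × 3.65% × 42/365 = $575.4000
The Canton of Ivyton, 12 February – 24 October 2021: 255 days → $137,000 × 4.6% × 255/365 = $4,402.7671
Winterview City, 25 October – 31 December 2021: 68 days → $137,000 × 1.35% × 68/365 = $344.5644
Total = $5,322.7315

$5,322.73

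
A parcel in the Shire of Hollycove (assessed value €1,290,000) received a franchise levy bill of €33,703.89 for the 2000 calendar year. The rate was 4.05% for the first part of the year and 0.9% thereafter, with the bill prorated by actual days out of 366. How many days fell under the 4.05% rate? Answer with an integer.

Let d = days at the first rate; then 366 − d days at the second rate.
€1,290,000 × [4.05%·d + 0.9%·(366−d)] / 366 = €33,703.89
Solving gives d = 199, so the new rate took effect on 18 July 2000.

199 days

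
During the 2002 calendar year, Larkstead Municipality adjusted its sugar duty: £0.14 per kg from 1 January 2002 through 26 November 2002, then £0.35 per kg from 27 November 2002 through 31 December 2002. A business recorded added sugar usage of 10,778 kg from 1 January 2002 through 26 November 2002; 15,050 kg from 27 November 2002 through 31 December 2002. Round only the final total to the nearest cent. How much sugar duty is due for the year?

1 January – 26 November 2002: 10,778 kg at £0.14/kg → £1,508.92
27 November – 31 December 2002: 15,050 kg at £0.35/kg → £5,267.50

£6,776.42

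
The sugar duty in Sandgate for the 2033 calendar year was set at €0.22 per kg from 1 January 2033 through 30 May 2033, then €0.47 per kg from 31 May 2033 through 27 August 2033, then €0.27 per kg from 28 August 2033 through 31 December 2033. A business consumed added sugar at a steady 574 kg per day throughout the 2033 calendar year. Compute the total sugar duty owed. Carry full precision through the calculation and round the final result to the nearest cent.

€62,479.90

1 January – 30 May 2033: 150 days × 574 kg/day = 86,100 kg at €0.22/kg → €18,942.00
31 May – 27 August 2033: 89 days × 574 kg/day = 51,086 kg at €0.47/kg → €24,010.42
28 August – 31 December 2033: 126 days × 574 kg/day = 72,324 kg at €0.27/kg → €19,527.48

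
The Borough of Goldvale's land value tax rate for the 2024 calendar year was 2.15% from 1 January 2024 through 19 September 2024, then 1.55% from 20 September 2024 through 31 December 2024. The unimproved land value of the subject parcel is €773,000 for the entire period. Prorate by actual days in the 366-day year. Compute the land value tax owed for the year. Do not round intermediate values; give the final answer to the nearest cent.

1 January – 19 September 2024: 263 days at 2.15% → €773,000 × 2.15% × 263/366 = €11,942.4276
20 September – 31 December 2024: 103 days at 1.55% → €773,000 × 1.55% × 103/366 = €3,371.8429
Total = €15,314.2705

€15,314.27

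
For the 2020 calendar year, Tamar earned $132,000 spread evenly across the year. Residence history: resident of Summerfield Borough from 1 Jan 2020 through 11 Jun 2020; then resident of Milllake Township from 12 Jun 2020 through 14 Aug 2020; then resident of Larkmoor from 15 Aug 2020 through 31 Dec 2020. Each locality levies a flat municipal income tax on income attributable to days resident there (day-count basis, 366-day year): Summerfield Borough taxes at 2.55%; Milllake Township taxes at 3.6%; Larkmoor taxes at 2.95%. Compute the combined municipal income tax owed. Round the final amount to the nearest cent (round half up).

Summerfield Borough, 1 Jan – 11 Jun 2020: 163 days → $132,000 × 2.55% × 163/366 = $1,499.0656
Milllake Township, 12 Jun – 14 Aug 2020: 64 days → $132,000 × 3.6% × 64/366 = $830.9508
Larkmoor, 15 Aug – 31 Dec 2020: 139 days → $132,000 × 2.95% × 139/366 = $1,478.8689
Total = $3,808.8852

$3,808.89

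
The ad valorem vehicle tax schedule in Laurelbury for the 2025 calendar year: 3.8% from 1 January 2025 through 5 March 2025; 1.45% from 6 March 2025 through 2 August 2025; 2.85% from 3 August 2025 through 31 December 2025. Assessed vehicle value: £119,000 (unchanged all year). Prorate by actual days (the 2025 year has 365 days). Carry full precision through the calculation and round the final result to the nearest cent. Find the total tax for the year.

£2,905.07

1 January – 5 March 2025: 64 days at 3.8% → £119,000 × 3.8% × 64/365 = £792.8986
6 March – 2 August 2025: 150 days at 1.45% → £119,000 × 1.45% × 150/365 = £709.1096
3 August – 31 December 2025: 151 days at 2.85% → £119,000 × 2.85% × 151/365 = £1,403.0589
Total = £2,905.0671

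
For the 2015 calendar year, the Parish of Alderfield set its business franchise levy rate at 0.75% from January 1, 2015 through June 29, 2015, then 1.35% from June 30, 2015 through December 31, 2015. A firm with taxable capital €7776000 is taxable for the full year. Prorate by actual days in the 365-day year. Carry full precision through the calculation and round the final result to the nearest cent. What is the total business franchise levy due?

January 1 – June 29, 2015: 180 days at 0.75% → €7776000 × 0.75% × 180/365 = €28760.5479
June 30 – December 31, 2015: 185 days at 1.35% → €7776000 × 1.35% × 185/365 = €53207.0137
Total = €81967.5616

€81967.56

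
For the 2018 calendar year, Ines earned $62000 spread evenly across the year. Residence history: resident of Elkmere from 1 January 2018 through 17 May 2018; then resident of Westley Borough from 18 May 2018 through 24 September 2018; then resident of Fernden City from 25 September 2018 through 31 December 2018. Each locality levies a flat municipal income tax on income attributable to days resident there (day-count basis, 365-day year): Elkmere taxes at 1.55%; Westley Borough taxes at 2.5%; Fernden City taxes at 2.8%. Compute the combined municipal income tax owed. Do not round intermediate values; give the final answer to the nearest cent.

Elkmere, 1 January – 17 May 2018: 137 days → $62000 × 1.55% × 137/365 = $360.7041
Westley Borough, 18 May – 24 September 2018: 130 days → $62000 × 2.5% × 130/365 = $552.0548
Fernden City, 25 September – 31 December 2018: 98 days → $62000 × 2.8% × 98/365 = $466.1041
Total = $1378.8630

$1378.86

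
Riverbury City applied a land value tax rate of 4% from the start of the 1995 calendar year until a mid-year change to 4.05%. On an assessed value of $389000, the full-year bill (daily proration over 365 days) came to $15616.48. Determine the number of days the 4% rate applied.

259 days

Let d = days at the first rate; then 365 − d days at the second rate.
$389000 × [4%·d + 4.05%·(365−d)] / 365 = $15616.48
Solving gives d = 259, so the new rate took effect on 17 September 1995.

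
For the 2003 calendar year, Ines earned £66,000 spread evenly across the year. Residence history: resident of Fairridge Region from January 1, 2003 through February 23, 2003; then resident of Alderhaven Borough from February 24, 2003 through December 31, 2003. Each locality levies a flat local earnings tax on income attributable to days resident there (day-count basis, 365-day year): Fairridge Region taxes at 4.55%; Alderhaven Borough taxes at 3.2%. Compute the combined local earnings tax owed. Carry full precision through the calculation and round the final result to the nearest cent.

£2,243.82

Fairridge Region, January 1 – February 23, 2003: 54 days → £66,000 × 4.55% × 54/365 = £444.2795
Alderhaven Borough, February 24 – December 31, 2003: 311 days → £66,000 × 3.2% × 311/365 = £1,799.5397
Total = £2,243.8192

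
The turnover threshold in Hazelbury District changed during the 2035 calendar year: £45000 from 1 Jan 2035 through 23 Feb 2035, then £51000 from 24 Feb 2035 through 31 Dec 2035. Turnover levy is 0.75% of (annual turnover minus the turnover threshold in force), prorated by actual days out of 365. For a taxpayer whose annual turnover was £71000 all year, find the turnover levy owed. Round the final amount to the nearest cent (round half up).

1 Jan – 23 Feb 2035: 54 days, exemption £45000 → (£71000 − £45000) × 0.75% × 54/365 = £28.8493
24 Feb – 31 Dec 2035: 311 days, exemption £51000 → (£71000 − £51000) × 0.75% × 311/365 = £127.8082
Total = £156.6575

£156.66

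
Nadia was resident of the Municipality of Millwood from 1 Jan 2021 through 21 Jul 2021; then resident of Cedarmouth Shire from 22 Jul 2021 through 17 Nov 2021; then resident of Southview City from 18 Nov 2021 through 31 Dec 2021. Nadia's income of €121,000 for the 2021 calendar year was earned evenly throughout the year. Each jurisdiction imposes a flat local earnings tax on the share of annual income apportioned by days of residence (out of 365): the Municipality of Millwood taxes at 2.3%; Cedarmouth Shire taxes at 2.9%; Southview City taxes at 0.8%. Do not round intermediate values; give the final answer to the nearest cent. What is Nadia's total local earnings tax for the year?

The Municipality of Millwood, 1 Jan – 21 Jul 2021: 202 days → €121,000 × 2.3% × 202/365 = €1,540.1808
Cedarmouth Shire, 22 Jul – 17 Nov 2021: 119 days → €121,000 × 2.9% × 119/365 = €1,144.0301
Southview City, 18 Nov – 31 Dec 2021: 44 days → €121,000 × 0.8% × 44/365 = €116.6904
Total = €2,800.9014

€2,800.90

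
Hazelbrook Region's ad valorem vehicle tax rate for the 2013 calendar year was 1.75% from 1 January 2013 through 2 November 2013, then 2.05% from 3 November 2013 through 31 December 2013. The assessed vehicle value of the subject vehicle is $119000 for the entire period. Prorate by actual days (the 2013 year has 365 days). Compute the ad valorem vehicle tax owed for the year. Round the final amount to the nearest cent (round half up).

$2140.21

1 January – 2 November 2013: 306 days at 1.75% → $119000 × 1.75% × 306/365 = $1745.8767
3 November – 31 December 2013: 59 days at 2.05% → $119000 × 2.05% × 59/365 = $394.3301
Total = $2140.2068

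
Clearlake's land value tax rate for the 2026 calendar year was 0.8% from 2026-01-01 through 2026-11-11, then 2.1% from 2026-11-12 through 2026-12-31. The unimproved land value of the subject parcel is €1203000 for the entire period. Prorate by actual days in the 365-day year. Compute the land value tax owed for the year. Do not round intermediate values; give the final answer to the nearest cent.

2026-01-01 to 2026-11-11: 315 days at 0.8% → €1203000 × 0.8% × 315/365 = €8305.6438
2026-11-12 to 2026-12-31: 50 days at 2.1% → €1203000 × 2.1% × 50/365 = €3460.6849
Total = €11766.3288

€11766.33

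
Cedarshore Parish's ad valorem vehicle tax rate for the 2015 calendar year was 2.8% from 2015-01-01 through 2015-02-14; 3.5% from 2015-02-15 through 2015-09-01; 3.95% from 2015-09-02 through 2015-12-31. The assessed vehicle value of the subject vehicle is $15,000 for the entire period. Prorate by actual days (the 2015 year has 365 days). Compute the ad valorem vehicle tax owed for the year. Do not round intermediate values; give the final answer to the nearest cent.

$534.43

2015-01-01 to 2015-02-14: 45 days at 2.8% → $15,000 × 2.8% × 45/365 = $51.7808
2015-02-15 to 2015-09-01: 199 days at 3.5% → $15,000 × 3.5% × 199/365 = $286.2329
2015-09-02 to 2015-12-31: 121 days at 3.95% → $15,000 × 3.95% × 121/365 = $196.4178
Total = $534.4315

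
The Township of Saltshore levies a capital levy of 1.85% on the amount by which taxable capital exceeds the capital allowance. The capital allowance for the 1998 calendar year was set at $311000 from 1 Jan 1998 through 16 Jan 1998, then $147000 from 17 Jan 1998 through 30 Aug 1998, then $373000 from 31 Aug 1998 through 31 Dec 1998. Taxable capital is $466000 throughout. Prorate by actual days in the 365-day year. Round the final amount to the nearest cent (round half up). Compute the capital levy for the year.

1 Jan – 16 Jan 1998: 16 days, exemption $311000 → ($466000 − $311000) × 1.85% × 16/365 = $125.6986
17 Jan – 30 Aug 1998: 226 days, exemption $147000 → ($466000 − $147000) × 1.85% × 226/365 = $3654.0795
31 Aug – 31 Dec 1998: 123 days, exemption $373000 → ($466000 − $373000) × 1.85% × 123/365 = $579.7849
Total = $4359.5630

$4359.56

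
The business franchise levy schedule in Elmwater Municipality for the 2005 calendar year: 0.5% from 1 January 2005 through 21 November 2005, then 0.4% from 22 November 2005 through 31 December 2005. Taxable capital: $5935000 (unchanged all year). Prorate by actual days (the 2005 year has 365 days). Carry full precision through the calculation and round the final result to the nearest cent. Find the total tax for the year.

$29024.59

1 January – 21 November 2005: 325 days at 0.5% → $5935000 × 0.5% × 325/365 = $26422.9452
22 November – 31 December 2005: 40 days at 0.4% → $5935000 × 0.4% × 40/365 = $2601.6438
Total = $29024.5890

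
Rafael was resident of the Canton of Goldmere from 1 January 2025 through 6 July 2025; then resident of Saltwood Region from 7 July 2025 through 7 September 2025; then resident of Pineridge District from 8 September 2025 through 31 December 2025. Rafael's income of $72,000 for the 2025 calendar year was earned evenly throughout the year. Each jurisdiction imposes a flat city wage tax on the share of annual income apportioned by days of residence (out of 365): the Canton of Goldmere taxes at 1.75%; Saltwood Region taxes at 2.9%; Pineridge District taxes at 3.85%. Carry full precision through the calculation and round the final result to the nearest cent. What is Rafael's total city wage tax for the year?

The Canton of Goldmere, 1 January – 6 July 2025: 187 days → $72,000 × 1.75% × 187/365 = $645.5342
Saltwood Region, 7 July – 7 September 2025: 63 days → $72,000 × 2.9% × 63/365 = $360.3945
Pineridge District, 8 September – 31 December 2025: 115 days → $72,000 × 3.85% × 115/365 = $873.3699
Total = $1,879.2986

$1,879.30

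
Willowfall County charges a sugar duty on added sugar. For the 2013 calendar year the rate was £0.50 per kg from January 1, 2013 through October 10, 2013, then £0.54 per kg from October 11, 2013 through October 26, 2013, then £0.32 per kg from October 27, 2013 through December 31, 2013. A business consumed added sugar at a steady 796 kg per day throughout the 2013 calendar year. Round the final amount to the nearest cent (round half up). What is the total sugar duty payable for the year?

£136,322.96

January 1 – October 10, 2013: 283 days × 796 kg/day = 225,268 kg at £0.50/kg → £112,634.00
October 11 – October 26, 2013: 16 days × 796 kg/day = 12,736 kg at £0.54/kg → £6,877.44
October 27 – December 31, 2013: 66 days × 796 kg/day = 52,536 kg at £0.32/kg → £16,811.52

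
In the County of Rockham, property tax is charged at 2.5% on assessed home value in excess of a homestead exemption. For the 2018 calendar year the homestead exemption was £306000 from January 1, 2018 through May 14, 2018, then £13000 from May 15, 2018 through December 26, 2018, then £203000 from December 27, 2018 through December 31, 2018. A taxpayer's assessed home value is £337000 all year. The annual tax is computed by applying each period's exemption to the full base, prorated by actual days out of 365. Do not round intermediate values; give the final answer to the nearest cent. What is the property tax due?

January 1 – May 14, 2018: 134 days, exemption £306000 → (£337000 − £306000) × 2.5% × 134/365 = £284.5205
May 15 – December 26, 2018: 226 days, exemption £13000 → (£337000 − £13000) × 2.5% × 226/365 = £5015.3425
December 27 – December 31, 2018: 5 days, exemption £203000 → (£337000 − £203000) × 2.5% × 5/365 = £45.8904
Total = £5345.7534

£5345.75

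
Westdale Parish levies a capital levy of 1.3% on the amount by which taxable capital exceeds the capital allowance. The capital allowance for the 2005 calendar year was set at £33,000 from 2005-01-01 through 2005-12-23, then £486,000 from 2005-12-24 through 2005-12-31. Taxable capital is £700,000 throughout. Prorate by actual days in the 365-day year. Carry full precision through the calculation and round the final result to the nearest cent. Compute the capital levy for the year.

2005-01-01 to 2005-12-23: 357 days, exemption £33,000 → (£700,000 − £33,000) × 1.3% × 357/365 = £8,480.9507
2005-12-24 to 2005-12-31: 8 days, exemption £486,000 → (£700,000 − £486,000) × 1.3% × 8/365 = £60.9753
Total = £8,541.9260

£8,541.93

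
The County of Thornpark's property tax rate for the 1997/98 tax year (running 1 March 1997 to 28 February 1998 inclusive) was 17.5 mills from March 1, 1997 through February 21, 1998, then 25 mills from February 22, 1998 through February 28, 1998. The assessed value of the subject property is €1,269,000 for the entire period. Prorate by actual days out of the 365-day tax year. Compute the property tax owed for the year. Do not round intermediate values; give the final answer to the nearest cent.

March 1, 1997 – February 21, 1998: 358 days at 17.5 mills → €1,269,000 × 1.75% × 358/365 = €21,781.6027
February 22 – February 28, 1998: 7 days at 25 mills → €1,269,000 × 2.5% × 7/365 = €608.4247
Total = €22,390.0274

€22,390.03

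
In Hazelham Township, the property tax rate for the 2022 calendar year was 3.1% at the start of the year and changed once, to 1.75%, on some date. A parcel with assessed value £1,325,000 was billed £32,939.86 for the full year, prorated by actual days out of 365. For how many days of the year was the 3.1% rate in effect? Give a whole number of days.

199 days

Let d = days at the first rate; then 365 − d days at the second rate.
£1,325,000 × [3.1%·d + 1.75%·(365−d)] / 365 = £32,939.86
Solving gives d = 199, so the new rate took effect on 19 Jul 2022.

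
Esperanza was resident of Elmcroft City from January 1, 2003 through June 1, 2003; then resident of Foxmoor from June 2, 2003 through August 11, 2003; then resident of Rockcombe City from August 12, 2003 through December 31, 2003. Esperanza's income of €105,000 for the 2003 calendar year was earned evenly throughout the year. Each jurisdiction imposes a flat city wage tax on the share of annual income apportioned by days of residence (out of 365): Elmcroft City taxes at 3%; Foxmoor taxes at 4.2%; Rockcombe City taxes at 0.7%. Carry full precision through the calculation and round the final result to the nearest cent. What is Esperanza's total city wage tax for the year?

€2,455.56

Elmcroft City, January 1 – June 1, 2003: 152 days → €105,000 × 3% × 152/365 = €1,311.7808
Foxmoor, June 2 – August 11, 2003: 71 days → €105,000 × 4.2% × 71/365 = €857.8356
Rockcombe City, August 12 – December 31, 2003: 142 days → €105,000 × 0.7% × 142/365 = €285.9452
Total = €2,455.5616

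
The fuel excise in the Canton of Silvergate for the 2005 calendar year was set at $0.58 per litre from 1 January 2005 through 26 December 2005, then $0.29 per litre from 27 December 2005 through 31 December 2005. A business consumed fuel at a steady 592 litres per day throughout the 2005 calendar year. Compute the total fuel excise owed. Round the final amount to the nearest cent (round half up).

1 January – 26 December 2005: 360 days × 592 litres/day = 213,120 litres at $0.58/litre → $123,609.60
27 December – 31 December 2005: 5 days × 592 litres/day = 2,960 litres at $0.29/litre → $858.40

$124,468.00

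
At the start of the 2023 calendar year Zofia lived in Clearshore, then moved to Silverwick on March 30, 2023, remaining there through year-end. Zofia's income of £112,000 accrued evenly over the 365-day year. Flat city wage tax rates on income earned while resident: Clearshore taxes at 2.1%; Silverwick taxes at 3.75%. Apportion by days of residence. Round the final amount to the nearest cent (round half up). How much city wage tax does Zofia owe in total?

£3,754.45

Clearshore, January 1 – March 29, 2023: 88 days → £112,000 × 2.1% × 88/365 = £567.0575
Silverwick, March 30 – December 31, 2023: 277 days → £112,000 × 3.75% × 277/365 = £3,187.3973
Total = £3,754.4548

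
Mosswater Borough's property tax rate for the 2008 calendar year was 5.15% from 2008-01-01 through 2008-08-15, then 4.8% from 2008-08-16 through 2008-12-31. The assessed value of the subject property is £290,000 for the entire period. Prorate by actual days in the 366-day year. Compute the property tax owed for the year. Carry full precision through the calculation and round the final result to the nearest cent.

£14,552.30

2008-01-01 to 2008-08-15: 228 days at 5.15% → £290,000 × 5.15% × 228/366 = £9,303.7705
2008-08-16 to 2008-12-31: 138 days at 4.8% → £290,000 × 4.8% × 138/366 = £5,248.5246
Total = £14,552.2951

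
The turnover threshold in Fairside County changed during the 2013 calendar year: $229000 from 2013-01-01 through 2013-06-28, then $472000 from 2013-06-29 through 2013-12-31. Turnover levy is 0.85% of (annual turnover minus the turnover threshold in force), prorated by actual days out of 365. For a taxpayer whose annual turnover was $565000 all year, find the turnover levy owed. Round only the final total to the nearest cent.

2013-01-01 to 2013-06-28: 179 days, exemption $229000 → ($565000 − $229000) × 0.85% × 179/365 = $1400.6137
2013-06-29 to 2013-12-31: 186 days, exemption $472000 → ($565000 − $472000) × 0.85% × 186/365 = $402.8301
Total = $1803.4438

$1803.44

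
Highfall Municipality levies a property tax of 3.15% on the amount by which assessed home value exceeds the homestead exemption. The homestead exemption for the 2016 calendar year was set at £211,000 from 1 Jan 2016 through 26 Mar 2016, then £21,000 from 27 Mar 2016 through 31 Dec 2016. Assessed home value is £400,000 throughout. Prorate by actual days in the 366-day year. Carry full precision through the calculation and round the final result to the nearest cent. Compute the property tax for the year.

£10,532.19

1 Jan – 26 Mar 2016: 86 days, exemption £211,000 → (£400,000 − £211,000) × 3.15% × 86/366 = £1,398.9098
27 Mar – 31 Dec 2016: 280 days, exemption £21,000 → (£400,000 − £21,000) × 3.15% × 280/366 = £9,133.2787
Total = £10,532.1885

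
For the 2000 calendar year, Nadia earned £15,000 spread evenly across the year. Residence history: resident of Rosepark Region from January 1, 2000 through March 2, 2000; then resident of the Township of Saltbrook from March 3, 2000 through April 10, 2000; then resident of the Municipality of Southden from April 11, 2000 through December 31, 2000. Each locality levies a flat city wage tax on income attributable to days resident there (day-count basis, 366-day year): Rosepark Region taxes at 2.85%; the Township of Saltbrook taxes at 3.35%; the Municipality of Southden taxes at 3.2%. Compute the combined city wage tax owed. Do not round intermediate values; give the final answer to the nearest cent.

£473.50

Rosepark Region, January 1 – March 2, 2000: 62 days → £15,000 × 2.85% × 62/366 = £72.4180
The Township of Saltbrook, March 3 – April 10, 2000: 39 days → £15,000 × 3.35% × 39/366 = £53.5451
The Municipality of Southden, April 11 – December 31, 2000: 265 days → £15,000 × 3.2% × 265/366 = £347.5410
Total = £473.5041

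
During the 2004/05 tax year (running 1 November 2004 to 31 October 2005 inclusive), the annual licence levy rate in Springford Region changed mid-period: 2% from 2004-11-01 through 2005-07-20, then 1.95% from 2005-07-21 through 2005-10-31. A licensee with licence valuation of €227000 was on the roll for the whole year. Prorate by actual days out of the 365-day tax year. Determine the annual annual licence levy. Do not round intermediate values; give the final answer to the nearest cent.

2004-11-01 to 2005-07-20: 262 days at 2% → €227000 × 2% × 262/365 = €3258.8493
2005-07-21 to 2005-10-31: 103 days at 1.95% → €227000 × 1.95% × 103/365 = €1249.1219
Total = €4507.9712

€4507.97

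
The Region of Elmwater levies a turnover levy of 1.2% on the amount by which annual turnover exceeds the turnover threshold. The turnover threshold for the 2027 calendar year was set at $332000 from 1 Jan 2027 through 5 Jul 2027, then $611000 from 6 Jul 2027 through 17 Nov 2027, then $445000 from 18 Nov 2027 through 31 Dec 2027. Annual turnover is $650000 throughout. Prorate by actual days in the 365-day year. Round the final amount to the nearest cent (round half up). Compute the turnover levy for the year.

$2414.24

1 Jan – 5 Jul 2027: 186 days, exemption $332000 → ($650000 − $332000) × 1.2% × 186/365 = $1944.5918
6 Jul – 17 Nov 2027: 135 days, exemption $611000 → ($650000 − $611000) × 1.2% × 135/365 = $173.0959
18 Nov – 31 Dec 2027: 44 days, exemption $445000 → ($650000 − $445000) × 1.2% × 44/365 = $296.5479
Total = $2414.2356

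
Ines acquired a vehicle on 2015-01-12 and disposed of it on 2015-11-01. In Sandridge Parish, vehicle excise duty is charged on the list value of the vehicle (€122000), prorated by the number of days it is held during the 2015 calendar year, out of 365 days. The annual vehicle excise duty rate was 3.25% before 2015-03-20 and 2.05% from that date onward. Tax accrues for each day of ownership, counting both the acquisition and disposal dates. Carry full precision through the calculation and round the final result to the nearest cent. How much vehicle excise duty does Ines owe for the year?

€2283.24

2015-01-12 to 2015-03-19: 67 days at 3.25% → €122000 × 3.25% × 67/365 = €727.8219
2015-03-20 to 2015-11-01: 227 days at 2.05% → €122000 × 2.05% × 227/365 = €1555.4164
Total = €2283.2384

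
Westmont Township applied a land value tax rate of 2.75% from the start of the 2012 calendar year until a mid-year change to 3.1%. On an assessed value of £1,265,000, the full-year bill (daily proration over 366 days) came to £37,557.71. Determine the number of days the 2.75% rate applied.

137 days

Let d = days at the first rate; then 366 − d days at the second rate.
£1,265,000 × [2.75%·d + 3.1%·(366−d)] / 366 = £37,557.71
Solving gives d = 137, so the new rate took effect on 17 May 2012.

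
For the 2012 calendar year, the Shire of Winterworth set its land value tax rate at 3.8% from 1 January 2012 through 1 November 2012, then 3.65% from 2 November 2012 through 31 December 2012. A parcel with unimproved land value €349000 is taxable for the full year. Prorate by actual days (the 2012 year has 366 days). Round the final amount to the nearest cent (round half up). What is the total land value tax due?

€13176.18

1 January – 1 November 2012: 306 days at 3.8% → €349000 × 3.8% × 306/366 = €11087.9016
2 November – 31 December 2012: 60 days at 3.65% → €349000 × 3.65% × 60/366 = €2088.2787
Total = €13176.1803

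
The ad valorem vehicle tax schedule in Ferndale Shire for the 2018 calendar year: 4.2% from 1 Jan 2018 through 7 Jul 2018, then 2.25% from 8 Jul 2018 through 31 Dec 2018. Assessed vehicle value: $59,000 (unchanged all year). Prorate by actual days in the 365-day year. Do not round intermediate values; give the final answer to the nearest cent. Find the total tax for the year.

1 Jan – 7 Jul 2018: 188 days at 4.2% → $59,000 × 4.2% × 188/365 = $1,276.3397
8 Jul – 31 Dec 2018: 177 days at 2.25% → $59,000 × 2.25% × 177/365 = $643.7466
Total = $1,920.0863

$1,920.09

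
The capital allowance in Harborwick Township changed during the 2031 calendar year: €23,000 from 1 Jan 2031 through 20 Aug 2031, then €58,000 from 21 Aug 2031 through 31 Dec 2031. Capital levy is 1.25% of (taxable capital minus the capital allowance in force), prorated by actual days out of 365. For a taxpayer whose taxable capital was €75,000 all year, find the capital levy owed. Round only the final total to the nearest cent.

€490.58

1 Jan – 20 Aug 2031: 232 days, exemption €23,000 → (€75,000 − €23,000) × 1.25% × 232/365 = €413.1507
21 Aug – 31 Dec 2031: 133 days, exemption €58,000 → (€75,000 − €58,000) × 1.25% × 133/365 = €77.4315
Total = €490.5822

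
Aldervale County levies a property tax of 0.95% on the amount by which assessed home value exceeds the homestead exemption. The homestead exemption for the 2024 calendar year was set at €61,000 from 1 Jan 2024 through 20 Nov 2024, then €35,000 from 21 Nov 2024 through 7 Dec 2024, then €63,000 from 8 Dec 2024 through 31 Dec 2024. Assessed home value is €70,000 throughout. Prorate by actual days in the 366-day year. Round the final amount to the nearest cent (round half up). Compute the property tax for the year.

1 Jan – 20 Nov 2024: 325 days, exemption €61,000 → (€70,000 − €61,000) × 0.95% × 325/366 = €75.9221
21 Nov – 7 Dec 2024: 17 days, exemption €35,000 → (€70,000 − €35,000) × 0.95% × 17/366 = €15.4440
8 Dec – 31 Dec 2024: 24 days, exemption €63,000 → (€70,000 − €63,000) × 0.95% × 24/366 = €4.3607
Total = €95.7268

€95.73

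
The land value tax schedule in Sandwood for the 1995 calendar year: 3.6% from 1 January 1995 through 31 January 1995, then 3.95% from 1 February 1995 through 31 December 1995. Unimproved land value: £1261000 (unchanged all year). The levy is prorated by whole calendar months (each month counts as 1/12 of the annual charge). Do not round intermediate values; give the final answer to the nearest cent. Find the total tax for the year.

£49441.71

1 January – 31 January 1995: 1 month at 3.6% → £1261000 × 3.6% × 1/12 = £3783.0000
1 February – 31 December 1995: 11 months at 3.95% → £1261000 × 3.95% × 11/12 = £45658.7083
Total = £49441.7083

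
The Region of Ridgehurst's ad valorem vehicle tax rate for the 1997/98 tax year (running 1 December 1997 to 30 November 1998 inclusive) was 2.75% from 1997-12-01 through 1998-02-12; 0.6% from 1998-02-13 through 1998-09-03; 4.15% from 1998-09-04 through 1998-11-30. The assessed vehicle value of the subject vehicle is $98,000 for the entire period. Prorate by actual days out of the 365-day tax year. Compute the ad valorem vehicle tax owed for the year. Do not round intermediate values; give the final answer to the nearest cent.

$1,853.95

1997-12-01 to 1998-02-12: 74 days at 2.75% → $98,000 × 2.75% × 74/365 = $546.3836
1998-02-13 to 1998-09-03: 203 days at 0.6% → $98,000 × 0.6% × 203/365 = $327.0247
1998-09-04 to 1998-11-30: 88 days at 4.15% → $98,000 × 4.15% × 88/365 = $980.5370
Total = $1,853.9452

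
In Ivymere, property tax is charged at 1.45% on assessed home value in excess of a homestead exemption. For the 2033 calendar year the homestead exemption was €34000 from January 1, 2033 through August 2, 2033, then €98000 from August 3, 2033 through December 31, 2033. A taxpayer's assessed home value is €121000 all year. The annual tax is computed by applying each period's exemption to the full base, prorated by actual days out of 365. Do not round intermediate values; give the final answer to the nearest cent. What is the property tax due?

€877.59

January 1 – August 2, 2033: 214 days, exemption €34000 → (€121000 − €34000) × 1.45% × 214/365 = €739.6192
August 3 – December 31, 2033: 151 days, exemption €98000 → (€121000 − €98000) × 1.45% × 151/365 = €137.9685
Total = €877.5877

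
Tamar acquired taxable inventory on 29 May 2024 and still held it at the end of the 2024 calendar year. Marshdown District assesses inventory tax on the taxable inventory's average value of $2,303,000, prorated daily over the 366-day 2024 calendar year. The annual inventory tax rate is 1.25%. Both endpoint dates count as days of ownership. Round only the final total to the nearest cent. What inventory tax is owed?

Days held (29 May – 31 December 2024): 217 out of 366
Tax = $2,303,000 × 1.25% × 217/366 = $17,067.9986

$17,068.00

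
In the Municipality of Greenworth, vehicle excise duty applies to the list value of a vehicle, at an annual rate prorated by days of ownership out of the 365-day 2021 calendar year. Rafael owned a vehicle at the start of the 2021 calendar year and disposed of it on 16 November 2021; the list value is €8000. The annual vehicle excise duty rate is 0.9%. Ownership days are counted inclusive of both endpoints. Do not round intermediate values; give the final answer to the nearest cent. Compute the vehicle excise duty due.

€63.12

Days held (1 January – 16 November 2021): 320 out of 365
Tax = €8000 × 0.9% × 320/365 = €63.1233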